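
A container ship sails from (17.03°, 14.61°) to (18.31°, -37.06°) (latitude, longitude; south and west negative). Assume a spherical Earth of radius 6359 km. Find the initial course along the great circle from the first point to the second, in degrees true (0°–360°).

θ = atan2( sin Δλ·cos φ₂ ,  cos φ₁ sin φ₂ − sin φ₁ cos φ₂ cos Δλ )
  = atan2(-0.7447, +0.1279) = 279.75°

279.7°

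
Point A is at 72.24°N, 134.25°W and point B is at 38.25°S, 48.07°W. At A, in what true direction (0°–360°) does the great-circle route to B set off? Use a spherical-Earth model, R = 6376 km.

N = sin Δλ·cos φ₂ = +0.7836;  D = cos φ₁ sin φ₂ − sin φ₁ cos φ₂ cos Δλ = -0.2387
initial course = atan2(N, D) = 106.94°

106.9°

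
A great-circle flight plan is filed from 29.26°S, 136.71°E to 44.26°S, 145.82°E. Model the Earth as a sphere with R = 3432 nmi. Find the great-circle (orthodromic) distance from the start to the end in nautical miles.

998 nmi

cos σ = sin φ₁ sin φ₂ + cos φ₁ cos φ₂ cos Δλ
      = sin(-29.26°)sin(-44.26°) + cos(-29.26°)cos(-44.26°)cos(9.11°) = 0.9580
σ = 16.656° → d = Rσ = 3432·0.29070 = 998 nmi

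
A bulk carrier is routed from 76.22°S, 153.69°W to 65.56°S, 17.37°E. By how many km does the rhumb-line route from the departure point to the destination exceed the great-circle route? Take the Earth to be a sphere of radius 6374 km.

1943 km

Great circle: cos σ = sin φ₁ sin φ₂ + cos φ₁ cos φ₂ cos Δλ,  σ = 0.6651 rad → d_gc = 4239.5 km
Rhumb line: Δψ = +0.5835, q = Δφ/Δψ = 0.3189, d_rh = R√(Δφ²+q²Δλ²) = 6182.7 km
Excess = 6182.7 − 4239.5 = 1943.2 ≈ 1943 km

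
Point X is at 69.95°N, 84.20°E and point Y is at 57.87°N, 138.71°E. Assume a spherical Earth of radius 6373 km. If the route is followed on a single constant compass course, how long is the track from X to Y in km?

2944 km

Rhumb course C = atan2(Δλ, Δψ) with Δψ = ln[tan(π/4+φ₂/2)/tan(π/4+φ₁/2)] = -0.4880, Δλ = +0.9514 → C = 117.15°
d = R·|Δφ| / |cos C| = 6373·0.21084 / 0.45639 = 2944 km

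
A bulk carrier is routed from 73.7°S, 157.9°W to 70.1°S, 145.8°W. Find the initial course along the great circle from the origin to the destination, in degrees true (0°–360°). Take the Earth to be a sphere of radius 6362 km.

θ = atan2( sin Δλ·cos φ₂ ,  cos φ₁ sin φ₂ − sin φ₁ cos φ₂ cos Δλ )
  = atan2(+0.0713, +0.0555) = 52.11°

52.1°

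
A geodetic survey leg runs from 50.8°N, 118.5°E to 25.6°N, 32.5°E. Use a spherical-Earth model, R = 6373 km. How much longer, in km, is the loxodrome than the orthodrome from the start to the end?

Great circle: cos σ = sin φ₁ sin φ₂ + cos φ₁ cos φ₂ cos Δλ,  σ = 1.1868 rad → d_gc = 7563.7 km
Rhumb line: Δψ = -0.5701, q = Δφ/Δψ = 0.7714, d_rh = R√(Δφ²+q²Δλ²) = 7893.9 km
Excess = 7893.9 − 7563.7 = 330.2 ≈ 330 km

330 km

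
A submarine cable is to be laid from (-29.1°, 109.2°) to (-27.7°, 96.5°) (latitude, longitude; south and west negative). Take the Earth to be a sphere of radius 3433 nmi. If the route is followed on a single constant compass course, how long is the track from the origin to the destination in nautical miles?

675 nmi

Δψ = ln[tan(π/4+φ₂/2)/tan(π/4+φ₁/2)] = +0.0278;  Δφ = +0.0244 rad,  Δλ = -0.2217 rad
q = Δφ/Δψ = 0.8796
d = R·√(Δφ² + q²Δλ²) = 3433·0.19650 = 675 nmi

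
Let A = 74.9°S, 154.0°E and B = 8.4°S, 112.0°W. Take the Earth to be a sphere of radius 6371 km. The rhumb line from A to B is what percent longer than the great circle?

6.6%

Great circle: σ = 1.4474 rad → d_gc = Rσ = 9221.5 km
Rhumb: Δφ = +1.1606, Δλ = +1.6406, Δψ = +1.8737, q = Δφ/Δψ = 0.6194 → d_rh = R√(Δφ²+q²Δλ²) = 9828.4 km
Excess = (9828.4 − 9221.5) / 9221.5 = 606.9 / 9221.5 = 6.58% ≈ 6.6%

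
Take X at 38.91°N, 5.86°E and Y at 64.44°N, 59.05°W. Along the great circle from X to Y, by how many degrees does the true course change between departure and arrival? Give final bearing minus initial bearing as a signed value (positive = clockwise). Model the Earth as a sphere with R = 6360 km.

Initial bearing θ₁ = atan2(sin Δλ cos φ₂, cos φ₁ sin φ₂ − sin φ₁ cos φ₂ cos Δλ) = 326.35°
Final bearing θ₂ = (initial bearing from the destination back to the start) + 180° = 272.17°
Δθ = θ₂ − θ₁ = -54.2°

-54.2°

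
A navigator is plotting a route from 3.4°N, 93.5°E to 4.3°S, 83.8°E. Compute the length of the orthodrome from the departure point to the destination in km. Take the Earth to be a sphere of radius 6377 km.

1378 km

Haversine: a = sin²(Δφ/2)+cos φ₁ cos φ₂ sin²(Δλ/2) = 0.01162;  σ = 2·atan2(√a,√(1−a))
σ = 12.379° → d = Rσ = 6377·0.21605 = 1378 km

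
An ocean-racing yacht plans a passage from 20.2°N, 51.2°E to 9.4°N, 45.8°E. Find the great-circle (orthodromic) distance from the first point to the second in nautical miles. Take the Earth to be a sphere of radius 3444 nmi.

cos σ = sin φ₁ sin φ₂ + cos φ₁ cos φ₂ cos Δλ
      = sin(20.20°)sin(9.40°) + cos(20.20°)cos(9.40°)cos(-5.40°) = 0.9782
σ = 11.992° → d = Rσ = 3444·0.20929 = 721 nmi

721 nmi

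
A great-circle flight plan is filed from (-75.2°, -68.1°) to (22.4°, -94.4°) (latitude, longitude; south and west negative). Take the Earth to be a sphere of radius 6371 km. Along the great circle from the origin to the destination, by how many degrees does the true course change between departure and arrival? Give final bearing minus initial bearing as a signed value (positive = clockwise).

+17.9°

Initial bearing θ₁ = atan2(sin Δλ cos φ₂, cos φ₁ sin φ₂ − sin φ₁ cos φ₂ cos Δλ) = 335.50°
Final bearing θ₂ = (initial bearing from the destination back to the start) + 180° = 353.42°
Δθ = θ₂ − θ₁ = +17.9°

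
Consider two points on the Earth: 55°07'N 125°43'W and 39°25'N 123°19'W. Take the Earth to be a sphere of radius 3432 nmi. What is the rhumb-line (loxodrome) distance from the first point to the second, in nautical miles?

Rhumb course C = atan2(Δλ, Δψ) with Δψ = ln[tan(π/4+φ₂/2)/tan(π/4+φ₁/2)] = -0.4081, Δλ = +0.0419 → C = 174.14°
d = R·|Δφ| / |cos C| = 3432·0.27402 / 0.99477 = 945 nmi

945 nmi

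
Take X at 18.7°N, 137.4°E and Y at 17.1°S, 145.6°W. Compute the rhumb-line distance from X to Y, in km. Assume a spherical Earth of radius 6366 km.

9307 km

Δψ = ln[tan(π/4+φ₂/2)/tan(π/4+φ₁/2)] = -0.6353;  Δφ = -0.6248 rad,  Δλ = +1.3439 rad
q = Δφ/Δψ = 0.9835
d = R·√(Δφ² + q²Δλ²) = 6366·1.46197 = 9307 km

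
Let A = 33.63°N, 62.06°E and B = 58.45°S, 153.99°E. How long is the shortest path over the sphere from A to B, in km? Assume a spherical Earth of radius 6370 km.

13243 km

cos σ = sin φ₁ sin φ₂ + cos φ₁ cos φ₂ cos Δλ
      = sin(33.63°)sin(-58.45°) + cos(33.63°)cos(-58.45°)cos(91.93°) = -0.4866
σ = 119.120° → d = Rσ = 6370·2.07903 = 13243 km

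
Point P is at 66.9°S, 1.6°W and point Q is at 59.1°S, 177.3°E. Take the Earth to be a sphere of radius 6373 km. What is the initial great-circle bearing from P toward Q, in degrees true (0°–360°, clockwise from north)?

θ = atan2( sin Δλ·cos φ₂ ,  cos φ₁ sin φ₂ − sin φ₁ cos φ₂ cos Δλ )
  = atan2(+0.0099, -0.8089) = 179.30°

179.3°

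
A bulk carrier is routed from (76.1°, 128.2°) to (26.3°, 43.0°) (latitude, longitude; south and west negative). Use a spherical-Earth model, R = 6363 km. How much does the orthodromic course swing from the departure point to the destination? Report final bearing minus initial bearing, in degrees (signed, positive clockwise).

At departure: θ₁ = atan2(sin Δλ cos φ₂, cos φ₁ sin φ₂ − sin φ₁ cos φ₂ cos Δλ) = 272.16°
At arrival: θ₂ = atan2(sin Δλ cos φ₁, −cos φ₂ sin φ₁ + sin φ₂ cos φ₁ cos Δλ) = 195.53°
Δθ = θ₂ − θ₁ = -76.6°

-76.6°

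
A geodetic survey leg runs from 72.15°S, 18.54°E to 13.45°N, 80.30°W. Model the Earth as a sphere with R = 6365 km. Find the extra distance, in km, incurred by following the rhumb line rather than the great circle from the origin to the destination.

Great circle: cos σ = sin φ₁ sin φ₂ + cos φ₁ cos φ₂ cos Δλ,  σ = 1.8413 rad → d_gc = 11719.9 km
Rhumb line: Δψ = +2.0882, q = Δφ/Δψ = 0.7155, d_rh = R√(Δφ²+q²Δλ²) = 12334.6 km
Excess = 12334.6 − 11719.9 = 614.7 ≈ 615 km

615 km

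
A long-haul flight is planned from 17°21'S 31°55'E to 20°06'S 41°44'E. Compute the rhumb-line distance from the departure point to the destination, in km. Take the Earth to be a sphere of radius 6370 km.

1078 km

Δψ = ln[tan(π/4+φ₂/2)/tan(π/4+φ₁/2)] = -0.0507;  Δφ = -0.0480 rad,  Δλ = +0.1713 rad
q = Δφ/Δψ = 0.9470
d = R·√(Δφ² + q²Δλ²) = 6370·0.16920 = 1078 km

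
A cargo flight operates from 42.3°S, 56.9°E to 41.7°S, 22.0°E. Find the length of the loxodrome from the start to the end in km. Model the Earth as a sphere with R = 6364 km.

2881 km

Δψ = ln[tan(π/4+φ₂/2)/tan(π/4+φ₁/2)] = +0.0141;  Δφ = +0.0105 rad,  Δλ = -0.6091 rad
q = Δφ/Δψ = 0.7431
d = R·√(Δφ² + q²Δλ²) = 6364·0.45278 = 2881 km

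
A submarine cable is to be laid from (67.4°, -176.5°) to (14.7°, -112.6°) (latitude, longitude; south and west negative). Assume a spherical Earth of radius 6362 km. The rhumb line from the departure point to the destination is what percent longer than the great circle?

Great circle: σ = 1.1617 rad → d_gc = Rσ = 7390.6 km
Rhumb: Δφ = -0.9198, Δλ = +1.1153, Δψ = -1.3509, q = Δφ/Δψ = 0.6809 → d_rh = R√(Δφ²+q²Δλ²) = 7588.2 km
Excess = (7588.2 − 7390.6) / 7390.6 = 197.6 / 7390.6 = 2.67% ≈ 2.7%

2.7%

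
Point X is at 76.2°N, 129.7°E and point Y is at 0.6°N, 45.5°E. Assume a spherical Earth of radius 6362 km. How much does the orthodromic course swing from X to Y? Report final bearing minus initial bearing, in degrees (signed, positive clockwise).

Initial bearing θ₁ = atan2(sin Δλ cos φ₂, cos φ₁ sin φ₂ − sin φ₁ cos φ₂ cos Δλ) = 264.51°
Final bearing θ₂ = (initial bearing from the destination back to the start) + 180° = 193.74°
Δθ = θ₂ − θ₁ = -70.8°

-70.8°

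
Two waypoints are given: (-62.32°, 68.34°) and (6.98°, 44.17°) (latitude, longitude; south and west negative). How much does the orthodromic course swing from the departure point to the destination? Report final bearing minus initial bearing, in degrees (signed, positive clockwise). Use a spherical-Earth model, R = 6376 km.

+13.8°

Initial bearing θ₁ = atan2(sin Δλ cos φ₂, cos φ₁ sin φ₂ − sin φ₁ cos φ₂ cos Δλ) = 334.66°
Final bearing θ₂ = (initial bearing from the destination back to the start) + 180° = 348.45°
Δθ = θ₂ − θ₁ = +13.8°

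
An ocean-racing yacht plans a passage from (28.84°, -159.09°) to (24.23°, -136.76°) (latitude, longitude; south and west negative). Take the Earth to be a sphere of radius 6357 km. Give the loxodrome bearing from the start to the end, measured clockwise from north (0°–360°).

Meridional parts: M(φ₁)=+0.5261, M(φ₂)=+0.4361 → ΔM = -0.0900;  Δλ = +0.3897 rad
tan C = Δλ / ΔM = -4.3318 → C = 103.00°

103.0°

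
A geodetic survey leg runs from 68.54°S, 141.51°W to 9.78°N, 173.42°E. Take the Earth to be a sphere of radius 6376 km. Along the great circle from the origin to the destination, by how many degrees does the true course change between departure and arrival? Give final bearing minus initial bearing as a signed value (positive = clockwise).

+29.4°

Initial bearing θ₁ = atan2(sin Δλ cos φ₂, cos φ₁ sin φ₂ − sin φ₁ cos φ₂ cos Δλ) = 315.50°
Final bearing θ₂ = (initial bearing from the destination back to the start) + 180° = 344.92°
Δθ = θ₂ − θ₁ = +29.4°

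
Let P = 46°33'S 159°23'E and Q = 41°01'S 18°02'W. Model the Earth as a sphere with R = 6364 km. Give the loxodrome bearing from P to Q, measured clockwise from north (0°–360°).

Δψ = ln[tan(π/4+φ₂/2)/tan(π/4+φ₁/2)] = +0.1339
Δλ = -3.0965 rad (taken the short way round)
course = atan2(Δλ, Δψ) = 272.48°

272.5°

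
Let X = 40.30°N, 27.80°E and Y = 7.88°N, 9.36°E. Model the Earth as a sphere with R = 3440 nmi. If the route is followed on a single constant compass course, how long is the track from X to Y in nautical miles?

Δψ = ln[tan(π/4+φ₂/2)/tan(π/4+φ₁/2)] = -0.6318;  Δφ = -0.5658 rad,  Δλ = -0.3218 rad
q = Δφ/Δψ = 0.8956
d = R·√(Δφ² + q²Δλ²) = 3440·0.63502 = 2184 nmi

2184 nmi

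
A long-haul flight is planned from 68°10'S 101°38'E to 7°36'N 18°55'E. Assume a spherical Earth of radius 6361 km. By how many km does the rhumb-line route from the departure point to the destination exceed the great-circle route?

Great circle: cos σ = sin φ₁ sin φ₂ + cos φ₁ cos φ₂ cos Δλ,  σ = 1.6469 rad → d_gc = 10475.96 km
Rhumb line: Δψ = +1.7788, q = Δφ/Δψ = 0.7434, d_rh = R√(Δφ²+q²Δλ²) = 10833.47 km
Excess = 10833.47 − 10475.96 = 357.51 ≈ 358 km

358 km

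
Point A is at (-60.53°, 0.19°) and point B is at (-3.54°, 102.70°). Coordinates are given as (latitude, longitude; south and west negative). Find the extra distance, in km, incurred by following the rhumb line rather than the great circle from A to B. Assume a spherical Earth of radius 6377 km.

584 km

Great circle: cos σ = sin φ₁ sin φ₂ + cos φ₁ cos φ₂ cos Δλ,  σ = 1.6234 rad → d_gc = 10352.6 km
Rhumb line: Δψ = +1.2738, q = Δφ/Δψ = 0.7809, d_rh = R√(Δφ²+q²Δλ²) = 10936.5 km
Excess = 10936.5 − 10352.6 = 583.9 ≈ 584 km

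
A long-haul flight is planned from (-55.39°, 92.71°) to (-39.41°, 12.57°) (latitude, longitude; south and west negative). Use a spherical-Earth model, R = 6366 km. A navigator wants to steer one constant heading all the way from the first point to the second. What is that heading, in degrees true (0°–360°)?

286.6°

Δψ = ln[tan(π/4+φ₂/2)/tan(π/4+φ₁/2)] = +0.4166
Δλ = -1.3987 rad (taken the short way round)
course = atan2(Δλ, Δψ) = 286.59°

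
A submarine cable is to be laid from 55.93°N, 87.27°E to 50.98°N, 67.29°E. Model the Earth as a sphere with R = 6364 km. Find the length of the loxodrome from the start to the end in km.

1430 km

Δψ = ln[tan(π/4+φ₂/2)/tan(π/4+φ₁/2)] = -0.1453;  Δφ = -0.0864 rad,  Δλ = -0.3487 rad
q = Δφ/Δψ = 0.5946
d = R·√(Δφ² + q²Δλ²) = 6364·0.22462 = 1430 km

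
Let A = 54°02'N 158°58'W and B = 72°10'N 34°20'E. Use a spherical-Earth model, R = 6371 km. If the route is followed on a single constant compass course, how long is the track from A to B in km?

Rhumb course C = atan2(Δλ, Δψ) with Δψ = ln[tan(π/4+φ₂/2)/tan(π/4+φ₁/2)] = +0.7270, Δλ = -2.9095 → C = 284.03°
d = R·|Δφ| / |cos C| = 6371·0.31649 / 0.24243 = 8317 km

8317 km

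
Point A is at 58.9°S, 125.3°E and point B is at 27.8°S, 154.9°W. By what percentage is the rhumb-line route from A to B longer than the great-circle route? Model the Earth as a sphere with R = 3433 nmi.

Great circle: σ = 1.0698 rad → d_gc = Rσ = 3672.8 nmi
Rhumb: Δφ = +0.5428, Δλ = +1.3928, Δψ = +0.7737, q = Δφ/Δψ = 0.7015 → d_rh = R√(Δφ²+q²Δλ²) = 3837.1 nmi
Excess = (3837.1 − 3672.8) / 3672.8 = 164.3 / 3672.8 = 4.47% ≈ 4.5%

4.5%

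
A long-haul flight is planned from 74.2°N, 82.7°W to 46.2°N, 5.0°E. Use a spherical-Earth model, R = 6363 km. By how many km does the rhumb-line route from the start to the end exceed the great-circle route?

Great circle: cos σ = sin φ₁ sin φ₂ + cos φ₁ cos φ₂ cos Δλ,  σ = 0.7925 rad → d_gc = 5042.8 km
Rhumb line: Δψ = -1.0637, q = Δφ/Δψ = 0.4594, d_rh = R√(Δφ²+q²Δλ²) = 5449.0 km
Excess = 5449.0 − 5042.8 = 406.2 ≈ 406 km

406 km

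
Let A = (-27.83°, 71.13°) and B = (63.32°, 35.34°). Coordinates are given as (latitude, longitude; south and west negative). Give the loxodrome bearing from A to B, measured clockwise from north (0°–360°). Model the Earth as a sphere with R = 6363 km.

342.2°

Meridional parts: M(φ₁)=-0.5060, M(φ₂)=+1.4392 → ΔM = +1.9452;  Δλ = -0.6247 rad
tan C = Δλ / ΔM = -0.3211 → C = 342.20°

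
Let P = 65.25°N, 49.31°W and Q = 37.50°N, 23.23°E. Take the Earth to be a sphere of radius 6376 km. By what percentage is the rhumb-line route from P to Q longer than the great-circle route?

4.5%

Great circle: σ = 0.8599 rad → d_gc = Rσ = 5482.8 km
Rhumb: Δφ = -0.4843, Δλ = +1.2661, Δψ = -0.8099, q = Δφ/Δψ = 0.5980 → d_rh = R√(Δφ²+q²Δλ²) = 5730.7 km
Excess = (5730.7 − 5482.8) / 5482.8 = 247.9 / 5482.8 = 4.52% ≈ 4.5%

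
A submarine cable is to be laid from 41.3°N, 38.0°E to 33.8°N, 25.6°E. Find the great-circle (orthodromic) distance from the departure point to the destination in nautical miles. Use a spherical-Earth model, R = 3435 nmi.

740 nmi

cos σ = sin φ₁ sin φ₂ + cos φ₁ cos φ₂ cos Δλ
      = sin(41.30°)sin(33.80°) + cos(41.30°)cos(33.80°)cos(-12.40°) = 0.9769
σ = 12.344° → d = Rσ = 3435·0.21544 = 740 nmi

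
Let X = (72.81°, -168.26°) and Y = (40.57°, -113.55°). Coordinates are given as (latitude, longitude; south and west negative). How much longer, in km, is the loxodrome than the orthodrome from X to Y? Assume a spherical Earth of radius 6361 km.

128 km

Great circle: cos σ = sin φ₁ sin φ₂ + cos φ₁ cos φ₂ cos Δλ,  σ = 0.7212 rad → d_gc = 4587.50 km
Rhumb line: Δψ = -1.1136, q = Δφ/Δψ = 0.5053, d_rh = R√(Δφ²+q²Δλ²) = 4715.04 km
Excess = 4715.04 − 4587.50 = 127.54 ≈ 128 km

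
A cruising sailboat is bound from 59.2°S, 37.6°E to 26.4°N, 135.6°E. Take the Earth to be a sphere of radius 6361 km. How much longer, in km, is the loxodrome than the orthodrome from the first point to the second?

Great circle: cos σ = sin φ₁ sin φ₂ + cos φ₁ cos φ₂ cos Δλ,  σ = 2.0328 rad → d_gc = 12930.7 km
Rhumb line: Δψ = +1.7674, q = Δφ/Δψ = 0.8453, d_rh = R√(Δφ²+q²Δλ²) = 13225.1 km
Excess = 13225.1 − 12930.7 = 294.4 ≈ 294 km

294 km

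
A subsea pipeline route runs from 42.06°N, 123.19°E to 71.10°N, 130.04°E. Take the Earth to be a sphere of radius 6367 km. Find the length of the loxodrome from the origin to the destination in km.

Δψ = ln[tan(π/4+φ₂/2)/tan(π/4+φ₁/2)] = +0.9825;  Δφ = +0.5068 rad,  Δλ = +0.1196 rad
q = Δφ/Δψ = 0.5159
d = R·√(Δφ² + q²Δλ²) = 6367·0.51058 = 3251 km

3251 km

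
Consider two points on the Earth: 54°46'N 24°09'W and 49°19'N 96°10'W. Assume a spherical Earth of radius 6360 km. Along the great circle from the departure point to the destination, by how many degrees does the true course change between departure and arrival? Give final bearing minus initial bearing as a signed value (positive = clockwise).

At departure: θ₁ = atan2(sin Δλ cos φ₂, cos φ₁ sin φ₂ − sin φ₁ cos φ₂ cos Δλ) = 293.77°
At arrival: θ₂ = atan2(sin Δλ cos φ₁, −cos φ₂ sin φ₁ + sin φ₂ cos φ₁ cos Δλ) = 234.09°
Δθ = θ₂ − θ₁ = -59.7°

-59.7°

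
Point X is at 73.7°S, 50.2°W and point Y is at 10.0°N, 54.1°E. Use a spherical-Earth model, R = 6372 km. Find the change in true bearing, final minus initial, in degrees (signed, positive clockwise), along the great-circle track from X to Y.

At departure: θ₁ = atan2(sin Δλ cos φ₂, cos φ₁ sin φ₂ − sin φ₁ cos φ₂ cos Δλ) = 100.96°
At arrival: θ₂ = atan2(sin Δλ cos φ₁, −cos φ₂ sin φ₁ + sin φ₂ cos φ₁ cos Δλ) = 16.25°
Δθ = θ₂ − θ₁ = -84.7°

-84.7°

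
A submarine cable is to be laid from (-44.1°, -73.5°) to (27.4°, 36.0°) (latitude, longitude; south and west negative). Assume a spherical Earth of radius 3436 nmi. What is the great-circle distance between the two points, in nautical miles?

7329 nmi

cos σ = sin φ₁ sin φ₂ + cos φ₁ cos φ₂ cos Δλ
      = sin(-44.10°)sin(27.40°) + cos(-44.10°)cos(27.40°)cos(109.50°) = -0.5331
σ = 122.214° → d = Rσ = 3436·2.13304 = 7329 nmi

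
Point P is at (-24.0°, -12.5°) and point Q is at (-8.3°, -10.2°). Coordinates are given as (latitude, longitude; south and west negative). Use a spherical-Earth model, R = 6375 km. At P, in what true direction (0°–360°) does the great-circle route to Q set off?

8.4°

N = sin Δλ·cos φ₂ = +0.0397;  D = cos φ₁ sin φ₂ − sin φ₁ cos φ₂ cos Δλ = +0.2703
initial course = atan2(N, D) = 8.36°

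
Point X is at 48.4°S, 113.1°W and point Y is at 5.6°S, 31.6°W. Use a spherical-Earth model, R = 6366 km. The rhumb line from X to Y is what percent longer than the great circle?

Great circle: σ = 1.3993 rad → d_gc = Rσ = 8908.1 km
Rhumb: Δφ = +0.7470, Δλ = +1.4224, Δψ = +0.8700, q = Δφ/Δψ = 0.8586 → d_rh = R√(Δφ²+q²Δλ²) = 9113.7 km
Excess = (9113.7 − 8908.1) / 8908.1 = 205.6 / 8908.1 = 2.31% ≈ 2.3%

2.3%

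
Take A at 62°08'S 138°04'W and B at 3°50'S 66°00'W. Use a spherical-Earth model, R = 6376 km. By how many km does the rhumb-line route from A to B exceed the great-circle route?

Great circle: cos σ = sin φ₁ sin φ₂ + cos φ₁ cos φ₂ cos Δλ,  σ = 1.3667 rad → d_gc = 8714.0 km
Rhumb line: Δψ = +1.3270, q = Δφ/Δψ = 0.7668, d_rh = R√(Δφ²+q²Δλ²) = 8939.0 km
Excess = 8939.0 − 8714.0 = 225.0 ≈ 225 km

225 km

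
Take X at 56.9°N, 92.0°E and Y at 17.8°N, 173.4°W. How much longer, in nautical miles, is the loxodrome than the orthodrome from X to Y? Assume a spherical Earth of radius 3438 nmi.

Great circle: cos σ = sin φ₁ sin φ₂ + cos φ₁ cos φ₂ cos Δλ,  σ = 1.3547 rad → d_gc = 4657.6 nmi
Rhumb line: Δψ = -0.8977, q = Δφ/Δψ = 0.7602, d_rh = R√(Δφ²+q²Δλ²) = 4911.8 nmi
Excess = 4911.8 − 4657.6 = 254.2 ≈ 254 nmi

254 nmi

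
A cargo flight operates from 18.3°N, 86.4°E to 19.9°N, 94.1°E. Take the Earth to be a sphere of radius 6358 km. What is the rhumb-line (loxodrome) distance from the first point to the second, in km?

Δψ = ln[tan(π/4+φ₂/2)/tan(π/4+φ₁/2)] = +0.0296;  Δφ = +0.0279 rad,  Δλ = +0.1344 rad
q = Δφ/Δψ = 0.9449
d = R·√(Δφ² + q²Δλ²) = 6358·0.13002 = 827 km

827 km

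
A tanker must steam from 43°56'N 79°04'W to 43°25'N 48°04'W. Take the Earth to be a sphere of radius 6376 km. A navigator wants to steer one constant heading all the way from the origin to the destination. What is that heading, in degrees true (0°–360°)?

Δψ = ln[tan(π/4+φ₂/2)/tan(π/4+φ₁/2)] = -0.0125
Δλ = +0.5411 rad (taken the short way round)
course = atan2(Δλ, Δψ) = 91.32°

91.3°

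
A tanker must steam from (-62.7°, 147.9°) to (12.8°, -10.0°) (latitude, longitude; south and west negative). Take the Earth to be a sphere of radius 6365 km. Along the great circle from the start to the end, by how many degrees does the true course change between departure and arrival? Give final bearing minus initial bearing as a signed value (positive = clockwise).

At departure: θ₁ = atan2(sin Δλ cos φ₂, cos φ₁ sin φ₂ − sin φ₁ cos φ₂ cos Δλ) = 207.62°
At arrival: θ₂ = atan2(sin Δλ cos φ₁, −cos φ₂ sin φ₁ + sin φ₂ cos φ₁ cos Δλ) = 347.41°
Δθ = θ₂ − θ₁ = +139.8°

+139.8°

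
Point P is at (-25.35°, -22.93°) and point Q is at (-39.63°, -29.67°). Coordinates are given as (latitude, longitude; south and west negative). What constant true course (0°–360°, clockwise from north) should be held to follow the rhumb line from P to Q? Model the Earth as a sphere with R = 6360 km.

201.6°

Δψ = ln[tan(π/4+φ₂/2)/tan(π/4+φ₁/2)] = -0.2969
Δλ = -0.1176 rad (taken the short way round)
course = atan2(Δλ, Δψ) = 201.62°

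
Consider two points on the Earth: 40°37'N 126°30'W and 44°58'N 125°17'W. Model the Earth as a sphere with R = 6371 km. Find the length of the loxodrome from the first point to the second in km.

494 km

Rhumb course C = atan2(Δλ, Δψ) with Δψ = ln[tan(π/4+φ₂/2)/tan(π/4+φ₁/2)] = +0.1035, Δλ = +0.0212 → C = 11.59°
d = R·|Δφ| / |cos C| = 6371·0.07592 / 0.97961 = 494 km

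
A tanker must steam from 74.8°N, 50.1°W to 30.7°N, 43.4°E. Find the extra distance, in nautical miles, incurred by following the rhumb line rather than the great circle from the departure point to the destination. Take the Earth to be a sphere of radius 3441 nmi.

300 nmi

Great circle: cos σ = sin φ₁ sin φ₂ + cos φ₁ cos φ₂ cos Δλ,  σ = 1.0714 rad → d_gc = 3686.6 nmi
Rhumb line: Δψ = -1.4507, q = Δφ/Δψ = 0.5306, d_rh = R√(Δφ²+q²Δλ²) = 3986.3 nmi
Excess = 3986.3 − 3686.6 = 299.7 ≈ 300 nmi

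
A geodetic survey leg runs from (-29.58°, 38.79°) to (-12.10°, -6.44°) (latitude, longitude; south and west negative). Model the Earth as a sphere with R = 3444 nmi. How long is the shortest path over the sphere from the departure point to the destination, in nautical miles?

2728 nmi

Haversine: a = sin²(Δφ/2)+cos φ₁ cos φ₂ sin²(Δλ/2) = 0.14883;  σ = 2·atan2(√a,√(1−a))
σ = 45.385° → d = Rσ = 3444·0.79211 = 2728 nmi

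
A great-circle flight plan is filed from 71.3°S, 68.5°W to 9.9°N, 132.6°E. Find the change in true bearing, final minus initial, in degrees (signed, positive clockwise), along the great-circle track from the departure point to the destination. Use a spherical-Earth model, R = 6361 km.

Initial bearing θ₁ = atan2(sin Δλ cos φ₂, cos φ₁ sin φ₂ − sin φ₁ cos φ₂ cos Δλ) = 203.50°
Final bearing θ₂ = (initial bearing from the destination back to the start) + 180° = 352.54°
Δθ = θ₂ − θ₁ = +149.0°

+149.0°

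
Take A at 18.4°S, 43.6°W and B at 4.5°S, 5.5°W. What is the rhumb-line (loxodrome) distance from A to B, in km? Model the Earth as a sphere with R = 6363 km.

4415 km

Δψ = ln[tan(π/4+φ₂/2)/tan(π/4+φ₁/2)] = +0.2482;  Δφ = +0.2426 rad,  Δλ = +0.6650 rad
q = Δφ/Δψ = 0.9775
d = R·√(Δφ² + q²Δλ²) = 6363·0.69380 = 4415 km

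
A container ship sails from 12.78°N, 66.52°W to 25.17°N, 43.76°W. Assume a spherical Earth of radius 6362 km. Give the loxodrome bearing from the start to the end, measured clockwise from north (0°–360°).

60.0°

Meridional parts: M(φ₁)=+0.2249, M(φ₂)=+0.4542 → ΔM = +0.2292;  Δλ = +0.3972 rad
tan C = Δλ / ΔM = +1.7330 → C = 60.01°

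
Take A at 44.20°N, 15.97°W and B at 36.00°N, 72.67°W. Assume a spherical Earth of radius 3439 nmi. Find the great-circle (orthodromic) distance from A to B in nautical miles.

2597 nmi

Haversine: a = sin²(Δφ/2)+cos φ₁ cos φ₂ sin²(Δλ/2) = 0.13589;  σ = 2·atan2(√a,√(1−a))
σ = 43.263° → d = Rσ = 3439·0.75509 = 2597 nmi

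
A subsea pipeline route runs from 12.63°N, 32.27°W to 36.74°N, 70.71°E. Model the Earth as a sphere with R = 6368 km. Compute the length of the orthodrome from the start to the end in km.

10288 km

cos σ = sin φ₁ sin φ₂ + cos φ₁ cos φ₂ cos Δλ
      = sin(12.63°)sin(36.74°) + cos(12.63°)cos(36.74°)cos(102.98°) = -0.0448
σ = 92.570° → d = Rσ = 6368·1.61565 = 10288 km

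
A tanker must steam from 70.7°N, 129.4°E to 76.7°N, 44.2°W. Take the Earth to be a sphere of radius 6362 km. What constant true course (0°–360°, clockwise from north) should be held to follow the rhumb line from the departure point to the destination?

Δψ = ln[tan(π/4+φ₂/2)/tan(π/4+φ₁/2)] = +0.3774
Δλ = -3.0299 rad (taken the short way round)
course = atan2(Δλ, Δψ) = 277.10°

277.1°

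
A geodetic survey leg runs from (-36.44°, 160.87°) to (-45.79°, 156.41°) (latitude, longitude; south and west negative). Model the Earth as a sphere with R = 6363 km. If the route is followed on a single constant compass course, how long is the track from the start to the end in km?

1103 km

Δψ = ln[tan(π/4+φ₂/2)/tan(π/4+φ₁/2)] = -0.2172;  Δφ = -0.1632 rad,  Δλ = -0.0778 rad
q = Δφ/Δψ = 0.7513
d = R·√(Δφ² + q²Δλ²) = 6363·0.17335 = 1103 km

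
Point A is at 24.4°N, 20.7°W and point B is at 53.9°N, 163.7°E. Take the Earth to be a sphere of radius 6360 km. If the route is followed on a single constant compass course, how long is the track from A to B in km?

15078 km

Rhumb course C = atan2(Δλ, Δψ) with Δψ = ln[tan(π/4+φ₂/2)/tan(π/4+φ₁/2)] = +0.6819, Δλ = -3.0648 → C = 282.54°
d = R·|Δφ| / |cos C| = 6360·0.51487 / 0.21717 = 15078 km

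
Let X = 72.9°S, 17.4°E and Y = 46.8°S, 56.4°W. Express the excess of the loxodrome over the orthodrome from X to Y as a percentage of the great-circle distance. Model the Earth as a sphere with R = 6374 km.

Great circle: σ = 0.7183 rad → d_gc = Rσ = 4578.7 km
Rhumb: Δφ = +0.4555, Δλ = -1.2881, Δψ = +0.9683, q = Δφ/Δψ = 0.4704 → d_rh = R√(Δφ²+q²Δλ²) = 4832.0 km
Excess = (4832.0 − 4578.7) / 4578.7 = 253.3 / 4578.7 = 5.53% ≈ 5.5%

5.5%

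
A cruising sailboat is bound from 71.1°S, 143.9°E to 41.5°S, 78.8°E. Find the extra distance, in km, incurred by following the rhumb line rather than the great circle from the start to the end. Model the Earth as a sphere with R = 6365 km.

Great circle: cos σ = sin φ₁ sin φ₂ + cos φ₁ cos φ₂ cos Δλ,  σ = 0.7539 rad → d_gc = 4798.4 km
Rhumb line: Δψ = +0.9956, q = Δφ/Δψ = 0.5189, d_rh = R√(Δφ²+q²Δλ²) = 4989.5 km
Excess = 4989.5 − 4798.4 = 191.1 ≈ 191 km

191 km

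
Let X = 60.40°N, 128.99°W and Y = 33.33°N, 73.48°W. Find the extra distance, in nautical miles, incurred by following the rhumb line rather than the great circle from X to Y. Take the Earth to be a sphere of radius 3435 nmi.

60 nmi

Great circle: cos σ = sin φ₁ sin φ₂ + cos φ₁ cos φ₂ cos Δλ,  σ = 0.7792 rad → d_gc = 2676.7 nmi
Rhumb line: Δψ = -0.7134, q = Δφ/Δψ = 0.6623, d_rh = R√(Δφ²+q²Δλ²) = 2737.0 nmi
Excess = 2737.0 − 2676.7 = 60.3 ≈ 60 nmi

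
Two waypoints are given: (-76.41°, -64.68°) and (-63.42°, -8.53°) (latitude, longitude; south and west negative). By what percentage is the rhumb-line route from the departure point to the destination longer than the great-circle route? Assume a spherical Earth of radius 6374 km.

3.6%

Great circle: σ = 0.3822 rad → d_gc = Rσ = 2436.3 km
Rhumb: Δφ = +0.2267, Δλ = +0.9800, Δψ = +0.6843, q = Δφ/Δψ = 0.3313 → d_rh = R√(Δφ²+q²Δλ²) = 2524.2 km
Excess = (2524.2 − 2436.3) / 2436.3 = 87.9 / 2436.3 = 3.61% ≈ 3.6%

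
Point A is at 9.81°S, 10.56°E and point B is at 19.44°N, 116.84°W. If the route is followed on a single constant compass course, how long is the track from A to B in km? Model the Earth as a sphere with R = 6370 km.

Rhumb course C = atan2(Δλ, Δψ) with Δψ = ln[tan(π/4+φ₂/2)/tan(π/4+φ₁/2)] = +0.5181, Δλ = -2.2235 → C = 283.12°
d = R·|Δφ| / |cos C| = 6370·0.51051 / 0.22691 = 14332 km

14332 km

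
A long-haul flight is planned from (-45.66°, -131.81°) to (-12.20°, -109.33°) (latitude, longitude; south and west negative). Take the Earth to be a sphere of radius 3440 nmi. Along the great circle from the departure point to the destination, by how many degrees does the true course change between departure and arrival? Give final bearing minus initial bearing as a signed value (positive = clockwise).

At departure: θ₁ = atan2(sin Δλ cos φ₂, cos φ₁ sin φ₂ − sin φ₁ cos φ₂ cos Δλ) = 36.87°
At arrival: θ₂ = atan2(sin Δλ cos φ₁, −cos φ₂ sin φ₁ + sin φ₂ cos φ₁ cos Δλ) = 25.41°
Δθ = θ₂ − θ₁ = -11.5°

-11.5°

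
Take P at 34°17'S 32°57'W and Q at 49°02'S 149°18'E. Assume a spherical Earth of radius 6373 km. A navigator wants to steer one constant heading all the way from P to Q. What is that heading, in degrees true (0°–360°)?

Δψ = ln[tan(π/4+φ₂/2)/tan(π/4+φ₁/2)] = -0.3471
Δλ = -3.1023 rad (taken the short way round)
course = atan2(Δλ, Δψ) = 263.62°

263.6°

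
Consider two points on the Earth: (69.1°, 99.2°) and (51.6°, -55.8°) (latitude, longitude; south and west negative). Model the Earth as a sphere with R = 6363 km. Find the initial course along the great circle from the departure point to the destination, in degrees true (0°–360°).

θ = atan2( sin Δλ·cos φ₂ ,  cos φ₁ sin φ₂ − sin φ₁ cos φ₂ cos Δλ )
  = atan2(-0.2625, +0.8055) = 341.95°

341.9°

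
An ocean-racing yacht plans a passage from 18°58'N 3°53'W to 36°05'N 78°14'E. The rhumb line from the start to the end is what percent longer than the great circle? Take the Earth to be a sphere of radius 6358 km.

Great circle: σ = 1.2700 rad → d_gc = Rσ = 8074.9 km
Rhumb: Δφ = +0.2987, Δλ = +1.4332, Δψ = +0.3388, q = Δφ/Δψ = 0.8817 → d_rh = R√(Δφ²+q²Δλ²) = 8255.8 km
Excess = (8255.8 − 8074.9) / 8074.9 = 180.9 / 8074.9 = 2.24% ≈ 2.2%

2.2%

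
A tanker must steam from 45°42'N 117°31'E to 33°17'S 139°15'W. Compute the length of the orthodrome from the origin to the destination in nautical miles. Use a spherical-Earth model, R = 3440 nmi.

cos σ = sin φ₁ sin φ₂ + cos φ₁ cos φ₂ cos Δλ
      = sin(45.70°)sin(-33.28°) + cos(45.70°)cos(-33.28°)cos(103.23°) = -0.5264
σ = 121.763° → d = Rσ = 3440·2.12517 = 7311 nmi

7311 nmi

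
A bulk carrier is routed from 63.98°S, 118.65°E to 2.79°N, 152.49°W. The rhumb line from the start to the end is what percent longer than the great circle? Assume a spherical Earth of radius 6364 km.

Great circle: σ = 1.6058 rad → d_gc = Rσ = 10219.5 km
Rhumb: Δφ = +1.1654, Δλ = +1.5509, Δψ = +1.5138, q = Δφ/Δψ = 0.7698 → d_rh = R√(Δφ²+q²Δλ²) = 10617.5 km
Excess = (10617.5 − 10219.5) / 10219.5 = 398.0 / 10219.5 = 3.89% ≈ 3.9%

3.9%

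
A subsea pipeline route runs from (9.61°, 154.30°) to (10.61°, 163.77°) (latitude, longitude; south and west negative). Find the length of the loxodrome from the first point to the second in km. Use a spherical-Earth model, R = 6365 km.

Rhumb course C = atan2(Δλ, Δψ) with Δψ = ln[tan(π/4+φ₂/2)/tan(π/4+φ₁/2)] = +0.0177, Δλ = +0.1653 → C = 83.88°
d = R·|Δφ| / |cos C| = 6365·0.01745 / 0.10665 = 1042 km

1042 km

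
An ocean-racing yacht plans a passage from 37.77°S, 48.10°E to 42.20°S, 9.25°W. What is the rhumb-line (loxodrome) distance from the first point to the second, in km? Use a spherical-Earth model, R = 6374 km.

Rhumb course C = atan2(Δλ, Δψ) with Δψ = ln[tan(π/4+φ₂/2)/tan(π/4+φ₁/2)] = -0.1010, Δλ = -1.0009 → C = 264.24°
d = R·|Δφ| / |cos C| = 6374·0.07732 / 0.10037 = 4910 km

4910 km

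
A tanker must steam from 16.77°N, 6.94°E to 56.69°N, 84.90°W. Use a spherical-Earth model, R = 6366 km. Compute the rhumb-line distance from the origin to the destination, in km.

Δψ = ln[tan(π/4+φ₂/2)/tan(π/4+φ₁/2)] = +0.9098;  Δφ = +0.6967 rad,  Δλ = -1.6029 rad
q = Δφ/Δψ = 0.7658
d = R·√(Δφ² + q²Δλ²) = 6366·1.41145 = 8985 km

8985 km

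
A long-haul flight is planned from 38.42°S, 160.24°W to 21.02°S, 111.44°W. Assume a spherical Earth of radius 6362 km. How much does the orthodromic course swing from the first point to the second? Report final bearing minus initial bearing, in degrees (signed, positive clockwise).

Initial bearing θ₁ = atan2(sin Δλ cos φ₂, cos φ₁ sin φ₂ − sin φ₁ cos φ₂ cos Δλ) = 81.81°
Final bearing θ₂ = (initial bearing from the destination back to the start) + 180° = 56.18°
Δθ = θ₂ − θ₁ = -25.6°

-25.6°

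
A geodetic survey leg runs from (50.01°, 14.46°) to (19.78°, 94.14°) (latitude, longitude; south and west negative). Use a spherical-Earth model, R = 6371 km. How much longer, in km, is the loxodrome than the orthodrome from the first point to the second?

244 km

Great circle: cos σ = sin φ₁ sin φ₂ + cos φ₁ cos φ₂ cos Δλ,  σ = 1.1944 rad → d_gc = 7609.3 km
Rhumb line: Δψ = -0.6587, q = Δφ/Δψ = 0.8010, d_rh = R√(Δφ²+q²Δλ²) = 7853.0 km
Excess = 7853.0 − 7609.3 = 243.7 ≈ 244 km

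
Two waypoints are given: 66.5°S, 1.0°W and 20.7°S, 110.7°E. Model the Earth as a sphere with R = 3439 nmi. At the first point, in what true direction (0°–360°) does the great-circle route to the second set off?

117.8°

θ = atan2( sin Δλ·cos φ₂ ,  cos φ₁ sin φ₂ − sin φ₁ cos φ₂ cos Δλ )
  = atan2(+0.8692, -0.4581) = 117.79°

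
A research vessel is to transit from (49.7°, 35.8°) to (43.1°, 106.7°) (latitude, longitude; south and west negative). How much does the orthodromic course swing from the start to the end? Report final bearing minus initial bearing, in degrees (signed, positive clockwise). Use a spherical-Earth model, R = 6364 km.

+54.6°

At departure: θ₁ = atan2(sin Δλ cos φ₂, cos φ₁ sin φ₂ − sin φ₁ cos φ₂ cos Δλ) = 69.37°
At arrival: θ₂ = atan2(sin Δλ cos φ₁, −cos φ₂ sin φ₁ + sin φ₂ cos φ₁ cos Δλ) = 124.00°
Δθ = θ₂ − θ₁ = +54.6°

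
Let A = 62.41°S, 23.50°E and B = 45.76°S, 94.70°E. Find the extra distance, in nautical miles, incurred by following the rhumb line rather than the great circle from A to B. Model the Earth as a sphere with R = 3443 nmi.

117 nmi

Great circle: cos σ = sin φ₁ sin φ₂ + cos φ₁ cos φ₂ cos Δλ,  σ = 0.7391 rad → d_gc = 2544.7 nmi
Rhumb line: Δψ = +0.5041, q = Δφ/Δψ = 0.5765, d_rh = R√(Δφ²+q²Δλ²) = 2661.8 nmi
Excess = 2661.8 − 2544.7 = 117.1 ≈ 117 nmi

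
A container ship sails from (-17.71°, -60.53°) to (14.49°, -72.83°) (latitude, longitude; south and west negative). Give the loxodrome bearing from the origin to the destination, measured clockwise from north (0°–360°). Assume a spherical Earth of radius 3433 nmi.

Δψ = ln[tan(π/4+φ₂/2)/tan(π/4+φ₁/2)] = +0.5698
Δλ = -0.2147 rad (taken the short way round)
course = atan2(Δλ, Δψ) = 339.36°

339.4°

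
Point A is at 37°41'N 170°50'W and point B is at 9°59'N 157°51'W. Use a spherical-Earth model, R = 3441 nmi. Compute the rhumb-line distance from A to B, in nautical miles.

1806 nmi

Δψ = ln[tan(π/4+φ₂/2)/tan(π/4+φ₁/2)] = -0.5359;  Δφ = -0.4835 rad,  Δλ = +0.2266 rad
q = Δφ/Δψ = 0.9022
d = R·√(Δφ² + q²Δλ²) = 3441·0.52491 = 1806 nmi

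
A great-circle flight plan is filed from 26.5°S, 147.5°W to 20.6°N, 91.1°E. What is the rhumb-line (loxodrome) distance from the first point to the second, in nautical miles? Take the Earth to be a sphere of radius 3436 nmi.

7606 nmi

Δψ = ln[tan(π/4+φ₂/2)/tan(π/4+φ₁/2)] = +0.8475;  Δφ = +0.8221 rad,  Δλ = -2.1188 rad
q = Δφ/Δψ = 0.9700
d = R·√(Δφ² + q²Δλ²) = 3436·2.21354 = 7606 nmi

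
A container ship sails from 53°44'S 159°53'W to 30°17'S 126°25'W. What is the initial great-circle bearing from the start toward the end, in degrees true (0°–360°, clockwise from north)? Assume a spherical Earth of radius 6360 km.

θ = atan2( sin Δλ·cos φ₂ ,  cos φ₁ sin φ₂ − sin φ₁ cos φ₂ cos Δλ )
  = atan2(+0.4762, +0.2825) = 59.32°

59.3°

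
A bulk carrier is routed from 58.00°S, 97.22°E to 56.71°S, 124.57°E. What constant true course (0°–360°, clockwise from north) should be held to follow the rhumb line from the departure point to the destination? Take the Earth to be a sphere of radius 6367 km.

Meridional parts: M(φ₁)=-1.2492, M(φ₂)=-1.2074 → ΔM = +0.0417;  Δλ = +0.4773 rad
tan C = Δλ / ΔM = +11.4354 → C = 85.00°

85.0°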